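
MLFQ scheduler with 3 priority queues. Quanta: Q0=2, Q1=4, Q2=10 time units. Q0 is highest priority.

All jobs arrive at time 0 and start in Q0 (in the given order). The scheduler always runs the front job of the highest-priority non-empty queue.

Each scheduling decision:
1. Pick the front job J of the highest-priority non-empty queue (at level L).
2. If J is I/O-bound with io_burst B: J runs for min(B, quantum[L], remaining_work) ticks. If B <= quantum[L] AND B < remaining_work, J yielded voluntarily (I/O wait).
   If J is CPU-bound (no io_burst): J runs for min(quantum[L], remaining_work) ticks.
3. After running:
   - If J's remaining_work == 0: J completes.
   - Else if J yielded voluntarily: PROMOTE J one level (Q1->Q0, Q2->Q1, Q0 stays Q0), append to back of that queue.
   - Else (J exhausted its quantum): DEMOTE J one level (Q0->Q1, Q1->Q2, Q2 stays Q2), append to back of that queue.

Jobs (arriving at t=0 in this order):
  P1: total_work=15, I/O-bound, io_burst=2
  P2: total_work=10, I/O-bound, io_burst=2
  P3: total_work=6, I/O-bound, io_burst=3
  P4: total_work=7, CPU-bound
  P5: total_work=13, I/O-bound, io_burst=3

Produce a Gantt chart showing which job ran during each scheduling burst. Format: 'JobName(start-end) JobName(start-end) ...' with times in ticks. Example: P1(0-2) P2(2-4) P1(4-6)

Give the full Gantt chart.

Answer: P1(0-2) P2(2-4) P3(4-6) P4(6-8) P5(8-10) P1(10-12) P2(12-14) P1(14-16) P2(16-18) P1(18-20) P2(20-22) P1(22-24) P2(24-26) P1(26-28) P1(28-30) P1(30-31) P3(31-34) P3(34-35) P4(35-39) P5(39-42) P5(42-44) P5(44-47) P5(47-49) P5(49-50) P4(50-51)

Derivation:
t=0-2: P1@Q0 runs 2, rem=13, I/O yield, promote→Q0. Q0=[P2,P3,P4,P5,P1] Q1=[] Q2=[]
t=2-4: P2@Q0 runs 2, rem=8, I/O yield, promote→Q0. Q0=[P3,P4,P5,P1,P2] Q1=[] Q2=[]
t=4-6: P3@Q0 runs 2, rem=4, quantum used, demote→Q1. Q0=[P4,P5,P1,P2] Q1=[P3] Q2=[]
t=6-8: P4@Q0 runs 2, rem=5, quantum used, demote→Q1. Q0=[P5,P1,P2] Q1=[P3,P4] Q2=[]
t=8-10: P5@Q0 runs 2, rem=11, quantum used, demote→Q1. Q0=[P1,P2] Q1=[P3,P4,P5] Q2=[]
t=10-12: P1@Q0 runs 2, rem=11, I/O yield, promote→Q0. Q0=[P2,P1] Q1=[P3,P4,P5] Q2=[]
t=12-14: P2@Q0 runs 2, rem=6, I/O yield, promote→Q0. Q0=[P1,P2] Q1=[P3,P4,P5] Q2=[]
t=14-16: P1@Q0 runs 2, rem=9, I/O yield, promote→Q0. Q0=[P2,P1] Q1=[P3,P4,P5] Q2=[]
t=16-18: P2@Q0 runs 2, rem=4, I/O yield, promote→Q0. Q0=[P1,P2] Q1=[P3,P4,P5] Q2=[]
t=18-20: P1@Q0 runs 2, rem=7, I/O yield, promote→Q0. Q0=[P2,P1] Q1=[P3,P4,P5] Q2=[]
t=20-22: P2@Q0 runs 2, rem=2, I/O yield, promote→Q0. Q0=[P1,P2] Q1=[P3,P4,P5] Q2=[]
t=22-24: P1@Q0 runs 2, rem=5, I/O yield, promote→Q0. Q0=[P2,P1] Q1=[P3,P4,P5] Q2=[]
t=24-26: P2@Q0 runs 2, rem=0, completes. Q0=[P1] Q1=[P3,P4,P5] Q2=[]
t=26-28: P1@Q0 runs 2, rem=3, I/O yield, promote→Q0. Q0=[P1] Q1=[P3,P4,P5] Q2=[]
t=28-30: P1@Q0 runs 2, rem=1, I/O yield, promote→Q0. Q0=[P1] Q1=[P3,P4,P5] Q2=[]
t=30-31: P1@Q0 runs 1, rem=0, completes. Q0=[] Q1=[P3,P4,P5] Q2=[]
t=31-34: P3@Q1 runs 3, rem=1, I/O yield, promote→Q0. Q0=[P3] Q1=[P4,P5] Q2=[]
t=34-35: P3@Q0 runs 1, rem=0, completes. Q0=[] Q1=[P4,P5] Q2=[]
t=35-39: P4@Q1 runs 4, rem=1, quantum used, demote→Q2. Q0=[] Q1=[P5] Q2=[P4]
t=39-42: P5@Q1 runs 3, rem=8, I/O yield, promote→Q0. Q0=[P5] Q1=[] Q2=[P4]
t=42-44: P5@Q0 runs 2, rem=6, quantum used, demote→Q1. Q0=[] Q1=[P5] Q2=[P4]
t=44-47: P5@Q1 runs 3, rem=3, I/O yield, promote→Q0. Q0=[P5] Q1=[] Q2=[P4]
t=47-49: P5@Q0 runs 2, rem=1, quantum used, demote→Q1. Q0=[] Q1=[P5] Q2=[P4]
t=49-50: P5@Q1 runs 1, rem=0, completes. Q0=[] Q1=[] Q2=[P4]
t=50-51: P4@Q2 runs 1, rem=0, completes. Q0=[] Q1=[] Q2=[]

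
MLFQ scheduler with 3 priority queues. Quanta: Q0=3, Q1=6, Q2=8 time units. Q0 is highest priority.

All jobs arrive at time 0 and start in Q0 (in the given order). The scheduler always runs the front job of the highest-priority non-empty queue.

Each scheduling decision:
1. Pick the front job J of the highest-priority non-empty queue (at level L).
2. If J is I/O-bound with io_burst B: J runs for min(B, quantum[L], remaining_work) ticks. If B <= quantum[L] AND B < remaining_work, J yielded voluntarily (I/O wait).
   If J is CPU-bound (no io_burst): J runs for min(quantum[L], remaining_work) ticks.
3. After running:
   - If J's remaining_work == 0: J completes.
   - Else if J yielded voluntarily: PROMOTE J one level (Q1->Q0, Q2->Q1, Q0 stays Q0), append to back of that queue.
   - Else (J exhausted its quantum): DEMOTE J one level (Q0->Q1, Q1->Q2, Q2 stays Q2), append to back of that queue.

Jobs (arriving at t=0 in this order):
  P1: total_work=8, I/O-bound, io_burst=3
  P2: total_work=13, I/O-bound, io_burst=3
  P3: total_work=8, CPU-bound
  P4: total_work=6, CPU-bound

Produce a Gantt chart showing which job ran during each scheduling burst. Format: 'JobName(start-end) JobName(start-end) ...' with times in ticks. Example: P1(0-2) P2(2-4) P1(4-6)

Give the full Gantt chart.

t=0-3: P1@Q0 runs 3, rem=5, I/O yield, promote→Q0. Q0=[P2,P3,P4,P1] Q1=[] Q2=[]
t=3-6: P2@Q0 runs 3, rem=10, I/O yield, promote→Q0. Q0=[P3,P4,P1,P2] Q1=[] Q2=[]
t=6-9: P3@Q0 runs 3, rem=5, quantum used, demote→Q1. Q0=[P4,P1,P2] Q1=[P3] Q2=[]
t=9-12: P4@Q0 runs 3, rem=3, quantum used, demote→Q1. Q0=[P1,P2] Q1=[P3,P4] Q2=[]
t=12-15: P1@Q0 runs 3, rem=2, I/O yield, promote→Q0. Q0=[P2,P1] Q1=[P3,P4] Q2=[]
t=15-18: P2@Q0 runs 3, rem=7, I/O yield, promote→Q0. Q0=[P1,P2] Q1=[P3,P4] Q2=[]
t=18-20: P1@Q0 runs 2, rem=0, completes. Q0=[P2] Q1=[P3,P4] Q2=[]
t=20-23: P2@Q0 runs 3, rem=4, I/O yield, promote→Q0. Q0=[P2] Q1=[P3,P4] Q2=[]
t=23-26: P2@Q0 runs 3, rem=1, I/O yield, promote→Q0. Q0=[P2] Q1=[P3,P4] Q2=[]
t=26-27: P2@Q0 runs 1, rem=0, completes. Q0=[] Q1=[P3,P4] Q2=[]
t=27-32: P3@Q1 runs 5, rem=0, completes. Q0=[] Q1=[P4] Q2=[]
t=32-35: P4@Q1 runs 3, rem=0, completes. Q0=[] Q1=[] Q2=[]

Answer: P1(0-3) P2(3-6) P3(6-9) P4(9-12) P1(12-15) P2(15-18) P1(18-20) P2(20-23) P2(23-26) P2(26-27) P3(27-32) P4(32-35)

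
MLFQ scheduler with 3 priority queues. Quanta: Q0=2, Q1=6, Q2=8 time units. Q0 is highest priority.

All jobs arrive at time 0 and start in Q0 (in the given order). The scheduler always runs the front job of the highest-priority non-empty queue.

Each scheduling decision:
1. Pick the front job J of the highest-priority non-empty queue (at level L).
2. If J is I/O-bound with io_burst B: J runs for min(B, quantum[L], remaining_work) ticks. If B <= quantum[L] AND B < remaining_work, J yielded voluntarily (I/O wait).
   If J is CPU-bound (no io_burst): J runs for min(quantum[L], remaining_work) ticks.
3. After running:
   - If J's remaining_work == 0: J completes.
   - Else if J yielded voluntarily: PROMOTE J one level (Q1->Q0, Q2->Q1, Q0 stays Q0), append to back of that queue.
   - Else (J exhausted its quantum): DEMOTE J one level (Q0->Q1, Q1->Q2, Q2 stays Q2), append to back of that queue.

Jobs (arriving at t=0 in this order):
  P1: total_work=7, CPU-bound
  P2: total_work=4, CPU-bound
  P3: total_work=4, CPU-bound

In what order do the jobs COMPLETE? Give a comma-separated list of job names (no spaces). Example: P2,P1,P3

Answer: P1,P2,P3

Derivation:
t=0-2: P1@Q0 runs 2, rem=5, quantum used, demote→Q1. Q0=[P2,P3] Q1=[P1] Q2=[]
t=2-4: P2@Q0 runs 2, rem=2, quantum used, demote→Q1. Q0=[P3] Q1=[P1,P2] Q2=[]
t=4-6: P3@Q0 runs 2, rem=2, quantum used, demote→Q1. Q0=[] Q1=[P1,P2,P3] Q2=[]
t=6-11: P1@Q1 runs 5, rem=0, completes. Q0=[] Q1=[P2,P3] Q2=[]
t=11-13: P2@Q1 runs 2, rem=0, completes. Q0=[] Q1=[P3] Q2=[]
t=13-15: P3@Q1 runs 2, rem=0, completes. Q0=[] Q1=[] Q2=[]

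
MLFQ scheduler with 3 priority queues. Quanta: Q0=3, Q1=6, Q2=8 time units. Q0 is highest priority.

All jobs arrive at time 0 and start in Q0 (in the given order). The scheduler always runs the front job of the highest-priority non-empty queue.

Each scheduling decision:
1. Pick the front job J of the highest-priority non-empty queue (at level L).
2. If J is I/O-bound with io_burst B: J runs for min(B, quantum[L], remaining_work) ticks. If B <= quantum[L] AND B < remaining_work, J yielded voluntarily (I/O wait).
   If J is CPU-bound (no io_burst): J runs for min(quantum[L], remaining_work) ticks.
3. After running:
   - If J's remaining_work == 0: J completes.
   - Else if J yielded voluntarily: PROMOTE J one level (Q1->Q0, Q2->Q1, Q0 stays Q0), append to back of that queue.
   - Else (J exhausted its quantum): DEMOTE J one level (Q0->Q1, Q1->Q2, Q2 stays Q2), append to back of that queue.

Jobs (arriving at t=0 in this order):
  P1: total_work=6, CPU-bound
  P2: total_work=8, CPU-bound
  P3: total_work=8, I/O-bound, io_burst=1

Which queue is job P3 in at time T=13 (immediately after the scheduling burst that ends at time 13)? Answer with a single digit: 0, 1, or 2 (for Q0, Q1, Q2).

Answer: 0

Derivation:
t=0-3: P1@Q0 runs 3, rem=3, quantum used, demote→Q1. Q0=[P2,P3] Q1=[P1] Q2=[]
t=3-6: P2@Q0 runs 3, rem=5, quantum used, demote→Q1. Q0=[P3] Q1=[P1,P2] Q2=[]
t=6-7: P3@Q0 runs 1, rem=7, I/O yield, promote→Q0. Q0=[P3] Q1=[P1,P2] Q2=[]
t=7-8: P3@Q0 runs 1, rem=6, I/O yield, promote→Q0. Q0=[P3] Q1=[P1,P2] Q2=[]
t=8-9: P3@Q0 runs 1, rem=5, I/O yield, promote→Q0. Q0=[P3] Q1=[P1,P2] Q2=[]
t=9-10: P3@Q0 runs 1, rem=4, I/O yield, promote→Q0. Q0=[P3] Q1=[P1,P2] Q2=[]
t=10-11: P3@Q0 runs 1, rem=3, I/O yield, promote→Q0. Q0=[P3] Q1=[P1,P2] Q2=[]
t=11-12: P3@Q0 runs 1, rem=2, I/O yield, promote→Q0. Q0=[P3] Q1=[P1,P2] Q2=[]
t=12-13: P3@Q0 runs 1, rem=1, I/O yield, promote→Q0. Q0=[P3] Q1=[P1,P2] Q2=[]
t=13-14: P3@Q0 runs 1, rem=0, completes. Q0=[] Q1=[P1,P2] Q2=[]
t=14-17: P1@Q1 runs 3, rem=0, completes. Q0=[] Q1=[P2] Q2=[]
t=17-22: P2@Q1 runs 5, rem=0, completes. Q0=[] Q1=[] Q2=[]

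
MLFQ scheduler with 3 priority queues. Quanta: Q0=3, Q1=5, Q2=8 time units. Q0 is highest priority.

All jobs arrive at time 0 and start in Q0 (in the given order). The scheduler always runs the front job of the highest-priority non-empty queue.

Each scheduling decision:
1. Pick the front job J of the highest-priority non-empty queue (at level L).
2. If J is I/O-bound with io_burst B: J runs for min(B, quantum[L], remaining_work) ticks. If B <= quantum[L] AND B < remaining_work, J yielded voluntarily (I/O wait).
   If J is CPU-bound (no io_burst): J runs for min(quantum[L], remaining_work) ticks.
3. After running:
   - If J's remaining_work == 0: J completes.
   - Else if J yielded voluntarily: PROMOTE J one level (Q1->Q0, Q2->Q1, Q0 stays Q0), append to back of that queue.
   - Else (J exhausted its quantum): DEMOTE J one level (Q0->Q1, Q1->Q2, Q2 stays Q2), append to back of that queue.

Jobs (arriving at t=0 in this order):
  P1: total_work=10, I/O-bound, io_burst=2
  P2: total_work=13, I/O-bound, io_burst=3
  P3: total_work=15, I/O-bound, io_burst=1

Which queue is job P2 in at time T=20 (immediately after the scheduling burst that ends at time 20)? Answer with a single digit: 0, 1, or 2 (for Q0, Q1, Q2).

Answer: 0

Derivation:
t=0-2: P1@Q0 runs 2, rem=8, I/O yield, promote→Q0. Q0=[P2,P3,P1] Q1=[] Q2=[]
t=2-5: P2@Q0 runs 3, rem=10, I/O yield, promote→Q0. Q0=[P3,P1,P2] Q1=[] Q2=[]
t=5-6: P3@Q0 runs 1, rem=14, I/O yield, promote→Q0. Q0=[P1,P2,P3] Q1=[] Q2=[]
t=6-8: P1@Q0 runs 2, rem=6, I/O yield, promote→Q0. Q0=[P2,P3,P1] Q1=[] Q2=[]
t=8-11: P2@Q0 runs 3, rem=7, I/O yield, promote→Q0. Q0=[P3,P1,P2] Q1=[] Q2=[]
t=11-12: P3@Q0 runs 1, rem=13, I/O yield, promote→Q0. Q0=[P1,P2,P3] Q1=[] Q2=[]
t=12-14: P1@Q0 runs 2, rem=4, I/O yield, promote→Q0. Q0=[P2,P3,P1] Q1=[] Q2=[]
t=14-17: P2@Q0 runs 3, rem=4, I/O yield, promote→Q0. Q0=[P3,P1,P2] Q1=[] Q2=[]
t=17-18: P3@Q0 runs 1, rem=12, I/O yield, promote→Q0. Q0=[P1,P2,P3] Q1=[] Q2=[]
t=18-20: P1@Q0 runs 2, rem=2, I/O yield, promote→Q0. Q0=[P2,P3,P1] Q1=[] Q2=[]
t=20-23: P2@Q0 runs 3, rem=1, I/O yield, promote→Q0. Q0=[P3,P1,P2] Q1=[] Q2=[]
t=23-24: P3@Q0 runs 1, rem=11, I/O yield, promote→Q0. Q0=[P1,P2,P3] Q1=[] Q2=[]
t=24-26: P1@Q0 runs 2, rem=0, completes. Q0=[P2,P3] Q1=[] Q2=[]
t=26-27: P2@Q0 runs 1, rem=0, completes. Q0=[P3] Q1=[] Q2=[]
t=27-28: P3@Q0 runs 1, rem=10, I/O yield, promote→Q0. Q0=[P3] Q1=[] Q2=[]
t=28-29: P3@Q0 runs 1, rem=9, I/O yield, promote→Q0. Q0=[P3] Q1=[] Q2=[]
t=29-30: P3@Q0 runs 1, rem=8, I/O yield, promote→Q0. Q0=[P3] Q1=[] Q2=[]
t=30-31: P3@Q0 runs 1, rem=7, I/O yield, promote→Q0. Q0=[P3] Q1=[] Q2=[]
t=31-32: P3@Q0 runs 1, rem=6, I/O yield, promote→Q0. Q0=[P3] Q1=[] Q2=[]
t=32-33: P3@Q0 runs 1, rem=5, I/O yield, promote→Q0. Q0=[P3] Q1=[] Q2=[]
t=33-34: P3@Q0 runs 1, rem=4, I/O yield, promote→Q0. Q0=[P3] Q1=[] Q2=[]
t=34-35: P3@Q0 runs 1, rem=3, I/O yield, promote→Q0. Q0=[P3] Q1=[] Q2=[]
t=35-36: P3@Q0 runs 1, rem=2, I/O yield, promote→Q0. Q0=[P3] Q1=[] Q2=[]
t=36-37: P3@Q0 runs 1, rem=1, I/O yield, promote→Q0. Q0=[P3] Q1=[] Q2=[]
t=37-38: P3@Q0 runs 1, rem=0, completes. Q0=[] Q1=[] Q2=[]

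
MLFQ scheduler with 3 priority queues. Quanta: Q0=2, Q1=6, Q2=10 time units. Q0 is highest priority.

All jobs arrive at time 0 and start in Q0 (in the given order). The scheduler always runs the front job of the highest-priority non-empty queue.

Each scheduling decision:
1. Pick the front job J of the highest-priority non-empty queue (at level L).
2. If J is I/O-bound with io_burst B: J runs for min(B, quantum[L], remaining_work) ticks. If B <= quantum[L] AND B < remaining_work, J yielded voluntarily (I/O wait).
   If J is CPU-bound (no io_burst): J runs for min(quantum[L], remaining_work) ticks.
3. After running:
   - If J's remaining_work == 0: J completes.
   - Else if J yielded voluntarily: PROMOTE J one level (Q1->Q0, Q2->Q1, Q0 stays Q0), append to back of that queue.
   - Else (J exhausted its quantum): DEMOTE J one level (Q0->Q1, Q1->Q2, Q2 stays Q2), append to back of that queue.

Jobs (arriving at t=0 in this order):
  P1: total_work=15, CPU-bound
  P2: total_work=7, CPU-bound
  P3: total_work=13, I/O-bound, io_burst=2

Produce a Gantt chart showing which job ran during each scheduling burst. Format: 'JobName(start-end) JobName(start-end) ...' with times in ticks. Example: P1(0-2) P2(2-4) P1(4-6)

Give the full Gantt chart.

t=0-2: P1@Q0 runs 2, rem=13, quantum used, demote→Q1. Q0=[P2,P3] Q1=[P1] Q2=[]
t=2-4: P2@Q0 runs 2, rem=5, quantum used, demote→Q1. Q0=[P3] Q1=[P1,P2] Q2=[]
t=4-6: P3@Q0 runs 2, rem=11, I/O yield, promote→Q0. Q0=[P3] Q1=[P1,P2] Q2=[]
t=6-8: P3@Q0 runs 2, rem=9, I/O yield, promote→Q0. Q0=[P3] Q1=[P1,P2] Q2=[]
t=8-10: P3@Q0 runs 2, rem=7, I/O yield, promote→Q0. Q0=[P3] Q1=[P1,P2] Q2=[]
t=10-12: P3@Q0 runs 2, rem=5, I/O yield, promote→Q0. Q0=[P3] Q1=[P1,P2] Q2=[]
t=12-14: P3@Q0 runs 2, rem=3, I/O yield, promote→Q0. Q0=[P3] Q1=[P1,P2] Q2=[]
t=14-16: P3@Q0 runs 2, rem=1, I/O yield, promote→Q0. Q0=[P3] Q1=[P1,P2] Q2=[]
t=16-17: P3@Q0 runs 1, rem=0, completes. Q0=[] Q1=[P1,P2] Q2=[]
t=17-23: P1@Q1 runs 6, rem=7, quantum used, demote→Q2. Q0=[] Q1=[P2] Q2=[P1]
t=23-28: P2@Q1 runs 5, rem=0, completes. Q0=[] Q1=[] Q2=[P1]
t=28-35: P1@Q2 runs 7, rem=0, completes. Q0=[] Q1=[] Q2=[]

Answer: P1(0-2) P2(2-4) P3(4-6) P3(6-8) P3(8-10) P3(10-12) P3(12-14) P3(14-16) P3(16-17) P1(17-23) P2(23-28) P1(28-35)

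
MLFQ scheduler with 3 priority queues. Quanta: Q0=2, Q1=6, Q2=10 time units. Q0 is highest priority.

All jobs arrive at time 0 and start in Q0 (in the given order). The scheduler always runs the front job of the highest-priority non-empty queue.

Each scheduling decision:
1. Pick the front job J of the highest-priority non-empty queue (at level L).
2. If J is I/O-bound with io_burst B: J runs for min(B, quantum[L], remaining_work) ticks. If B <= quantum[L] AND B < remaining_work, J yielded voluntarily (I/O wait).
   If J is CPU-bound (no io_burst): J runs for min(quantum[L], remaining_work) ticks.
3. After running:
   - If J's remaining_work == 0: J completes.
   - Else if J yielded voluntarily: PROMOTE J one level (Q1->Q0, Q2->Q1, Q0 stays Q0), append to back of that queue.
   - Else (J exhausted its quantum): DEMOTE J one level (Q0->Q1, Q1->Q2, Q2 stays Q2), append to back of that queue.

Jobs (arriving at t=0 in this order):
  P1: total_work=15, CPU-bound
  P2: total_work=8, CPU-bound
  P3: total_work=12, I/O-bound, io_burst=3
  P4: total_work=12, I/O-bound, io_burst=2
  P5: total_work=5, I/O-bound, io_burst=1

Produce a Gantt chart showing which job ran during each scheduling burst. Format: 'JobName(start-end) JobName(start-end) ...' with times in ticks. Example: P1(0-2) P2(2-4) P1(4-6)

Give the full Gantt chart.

Answer: P1(0-2) P2(2-4) P3(4-6) P4(6-8) P5(8-9) P4(9-11) P5(11-12) P4(12-14) P5(14-15) P4(15-17) P5(17-18) P4(18-20) P5(20-21) P4(21-23) P1(23-29) P2(29-35) P3(35-38) P3(38-40) P3(40-43) P3(43-45) P1(45-52)

Derivation:
t=0-2: P1@Q0 runs 2, rem=13, quantum used, demote→Q1. Q0=[P2,P3,P4,P5] Q1=[P1] Q2=[]
t=2-4: P2@Q0 runs 2, rem=6, quantum used, demote→Q1. Q0=[P3,P4,P5] Q1=[P1,P2] Q2=[]
t=4-6: P3@Q0 runs 2, rem=10, quantum used, demote→Q1. Q0=[P4,P5] Q1=[P1,P2,P3] Q2=[]
t=6-8: P4@Q0 runs 2, rem=10, I/O yield, promote→Q0. Q0=[P5,P4] Q1=[P1,P2,P3] Q2=[]
t=8-9: P5@Q0 runs 1, rem=4, I/O yield, promote→Q0. Q0=[P4,P5] Q1=[P1,P2,P3] Q2=[]
t=9-11: P4@Q0 runs 2, rem=8, I/O yield, promote→Q0. Q0=[P5,P4] Q1=[P1,P2,P3] Q2=[]
t=11-12: P5@Q0 runs 1, rem=3, I/O yield, promote→Q0. Q0=[P4,P5] Q1=[P1,P2,P3] Q2=[]
t=12-14: P4@Q0 runs 2, rem=6, I/O yield, promote→Q0. Q0=[P5,P4] Q1=[P1,P2,P3] Q2=[]
t=14-15: P5@Q0 runs 1, rem=2, I/O yield, promote→Q0. Q0=[P4,P5] Q1=[P1,P2,P3] Q2=[]
t=15-17: P4@Q0 runs 2, rem=4, I/O yield, promote→Q0. Q0=[P5,P4] Q1=[P1,P2,P3] Q2=[]
t=17-18: P5@Q0 runs 1, rem=1, I/O yield, promote→Q0. Q0=[P4,P5] Q1=[P1,P2,P3] Q2=[]
t=18-20: P4@Q0 runs 2, rem=2, I/O yield, promote→Q0. Q0=[P5,P4] Q1=[P1,P2,P3] Q2=[]
t=20-21: P5@Q0 runs 1, rem=0, completes. Q0=[P4] Q1=[P1,P2,P3] Q2=[]
t=21-23: P4@Q0 runs 2, rem=0, completes. Q0=[] Q1=[P1,P2,P3] Q2=[]
t=23-29: P1@Q1 runs 6, rem=7, quantum used, demote→Q2. Q0=[] Q1=[P2,P3] Q2=[P1]
t=29-35: P2@Q1 runs 6, rem=0, completes. Q0=[] Q1=[P3] Q2=[P1]
t=35-38: P3@Q1 runs 3, rem=7, I/O yield, promote→Q0. Q0=[P3] Q1=[] Q2=[P1]
t=38-40: P3@Q0 runs 2, rem=5, quantum used, demote→Q1. Q0=[] Q1=[P3] Q2=[P1]
t=40-43: P3@Q1 runs 3, rem=2, I/O yield, promote→Q0. Q0=[P3] Q1=[] Q2=[P1]
t=43-45: P3@Q0 runs 2, rem=0, completes. Q0=[] Q1=[] Q2=[P1]
t=45-52: P1@Q2 runs 7, rem=0, completes. Q0=[] Q1=[] Q2=[]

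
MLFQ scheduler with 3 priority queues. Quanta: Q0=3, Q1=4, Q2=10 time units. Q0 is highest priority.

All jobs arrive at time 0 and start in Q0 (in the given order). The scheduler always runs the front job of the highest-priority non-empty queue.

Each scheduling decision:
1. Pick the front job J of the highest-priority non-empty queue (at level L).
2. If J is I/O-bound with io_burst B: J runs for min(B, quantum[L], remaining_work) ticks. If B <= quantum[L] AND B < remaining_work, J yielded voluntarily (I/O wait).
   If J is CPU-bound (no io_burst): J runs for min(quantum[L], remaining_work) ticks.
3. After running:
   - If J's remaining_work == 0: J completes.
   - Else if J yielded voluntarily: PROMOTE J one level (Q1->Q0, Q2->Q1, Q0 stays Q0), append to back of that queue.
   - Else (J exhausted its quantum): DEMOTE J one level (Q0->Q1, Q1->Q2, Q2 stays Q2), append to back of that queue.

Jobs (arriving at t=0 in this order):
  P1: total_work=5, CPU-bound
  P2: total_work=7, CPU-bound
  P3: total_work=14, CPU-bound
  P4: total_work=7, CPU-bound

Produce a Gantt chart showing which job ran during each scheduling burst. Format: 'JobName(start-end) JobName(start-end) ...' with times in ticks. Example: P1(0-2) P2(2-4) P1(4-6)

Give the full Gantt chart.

t=0-3: P1@Q0 runs 3, rem=2, quantum used, demote→Q1. Q0=[P2,P3,P4] Q1=[P1] Q2=[]
t=3-6: P2@Q0 runs 3, rem=4, quantum used, demote→Q1. Q0=[P3,P4] Q1=[P1,P2] Q2=[]
t=6-9: P3@Q0 runs 3, rem=11, quantum used, demote→Q1. Q0=[P4] Q1=[P1,P2,P3] Q2=[]
t=9-12: P4@Q0 runs 3, rem=4, quantum used, demote→Q1. Q0=[] Q1=[P1,P2,P3,P4] Q2=[]
t=12-14: P1@Q1 runs 2, rem=0, completes. Q0=[] Q1=[P2,P3,P4] Q2=[]
t=14-18: P2@Q1 runs 4, rem=0, completes. Q0=[] Q1=[P3,P4] Q2=[]
t=18-22: P3@Q1 runs 4, rem=7, quantum used, demote→Q2. Q0=[] Q1=[P4] Q2=[P3]
t=22-26: P4@Q1 runs 4, rem=0, completes. Q0=[] Q1=[] Q2=[P3]
t=26-33: P3@Q2 runs 7, rem=0, completes. Q0=[] Q1=[] Q2=[]

Answer: P1(0-3) P2(3-6) P3(6-9) P4(9-12) P1(12-14) P2(14-18) P3(18-22) P4(22-26) P3(26-33)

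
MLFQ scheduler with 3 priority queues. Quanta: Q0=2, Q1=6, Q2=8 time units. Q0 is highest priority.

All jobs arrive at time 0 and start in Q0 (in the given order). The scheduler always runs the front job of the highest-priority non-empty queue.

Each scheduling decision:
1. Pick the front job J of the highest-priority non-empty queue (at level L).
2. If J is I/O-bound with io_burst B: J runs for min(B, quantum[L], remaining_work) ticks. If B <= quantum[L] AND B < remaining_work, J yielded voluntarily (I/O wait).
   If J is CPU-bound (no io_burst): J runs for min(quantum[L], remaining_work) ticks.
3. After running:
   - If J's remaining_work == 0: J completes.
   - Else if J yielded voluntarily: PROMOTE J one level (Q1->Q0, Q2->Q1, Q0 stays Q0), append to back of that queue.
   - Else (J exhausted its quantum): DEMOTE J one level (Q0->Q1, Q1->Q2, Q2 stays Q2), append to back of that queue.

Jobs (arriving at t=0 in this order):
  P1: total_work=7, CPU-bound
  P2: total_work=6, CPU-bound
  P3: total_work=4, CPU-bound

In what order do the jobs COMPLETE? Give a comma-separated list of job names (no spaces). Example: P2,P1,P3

Answer: P1,P2,P3

Derivation:
t=0-2: P1@Q0 runs 2, rem=5, quantum used, demote→Q1. Q0=[P2,P3] Q1=[P1] Q2=[]
t=2-4: P2@Q0 runs 2, rem=4, quantum used, demote→Q1. Q0=[P3] Q1=[P1,P2] Q2=[]
t=4-6: P3@Q0 runs 2, rem=2, quantum used, demote→Q1. Q0=[] Q1=[P1,P2,P3] Q2=[]
t=6-11: P1@Q1 runs 5, rem=0, completes. Q0=[] Q1=[P2,P3] Q2=[]
t=11-15: P2@Q1 runs 4, rem=0, completes. Q0=[] Q1=[P3] Q2=[]
t=15-17: P3@Q1 runs 2, rem=0, completes. Q0=[] Q1=[] Q2=[]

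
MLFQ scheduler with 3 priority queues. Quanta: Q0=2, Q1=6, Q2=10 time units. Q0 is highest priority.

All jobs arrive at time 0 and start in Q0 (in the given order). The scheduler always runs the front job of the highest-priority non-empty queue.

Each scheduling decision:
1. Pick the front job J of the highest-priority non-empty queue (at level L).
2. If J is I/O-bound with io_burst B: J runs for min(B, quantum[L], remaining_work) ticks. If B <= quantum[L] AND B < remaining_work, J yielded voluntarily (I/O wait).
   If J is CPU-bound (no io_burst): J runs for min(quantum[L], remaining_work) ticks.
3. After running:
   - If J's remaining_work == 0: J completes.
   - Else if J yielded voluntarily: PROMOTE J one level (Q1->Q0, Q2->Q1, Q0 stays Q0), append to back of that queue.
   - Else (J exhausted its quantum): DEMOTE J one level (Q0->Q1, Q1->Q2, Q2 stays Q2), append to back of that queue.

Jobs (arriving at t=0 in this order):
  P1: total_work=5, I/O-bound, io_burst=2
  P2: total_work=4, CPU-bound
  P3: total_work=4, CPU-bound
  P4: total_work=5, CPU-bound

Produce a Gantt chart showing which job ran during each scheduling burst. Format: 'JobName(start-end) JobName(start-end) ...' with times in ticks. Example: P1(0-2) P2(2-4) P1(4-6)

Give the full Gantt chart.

t=0-2: P1@Q0 runs 2, rem=3, I/O yield, promote→Q0. Q0=[P2,P3,P4,P1] Q1=[] Q2=[]
t=2-4: P2@Q0 runs 2, rem=2, quantum used, demote→Q1. Q0=[P3,P4,P1] Q1=[P2] Q2=[]
t=4-6: P3@Q0 runs 2, rem=2, quantum used, demote→Q1. Q0=[P4,P1] Q1=[P2,P3] Q2=[]
t=6-8: P4@Q0 runs 2, rem=3, quantum used, demote→Q1. Q0=[P1] Q1=[P2,P3,P4] Q2=[]
t=8-10: P1@Q0 runs 2, rem=1, I/O yield, promote→Q0. Q0=[P1] Q1=[P2,P3,P4] Q2=[]
t=10-11: P1@Q0 runs 1, rem=0, completes. Q0=[] Q1=[P2,P3,P4] Q2=[]
t=11-13: P2@Q1 runs 2, rem=0, completes. Q0=[] Q1=[P3,P4] Q2=[]
t=13-15: P3@Q1 runs 2, rem=0, completes. Q0=[] Q1=[P4] Q2=[]
t=15-18: P4@Q1 runs 3, rem=0, completes. Q0=[] Q1=[] Q2=[]

Answer: P1(0-2) P2(2-4) P3(4-6) P4(6-8) P1(8-10) P1(10-11) P2(11-13) P3(13-15) P4(15-18)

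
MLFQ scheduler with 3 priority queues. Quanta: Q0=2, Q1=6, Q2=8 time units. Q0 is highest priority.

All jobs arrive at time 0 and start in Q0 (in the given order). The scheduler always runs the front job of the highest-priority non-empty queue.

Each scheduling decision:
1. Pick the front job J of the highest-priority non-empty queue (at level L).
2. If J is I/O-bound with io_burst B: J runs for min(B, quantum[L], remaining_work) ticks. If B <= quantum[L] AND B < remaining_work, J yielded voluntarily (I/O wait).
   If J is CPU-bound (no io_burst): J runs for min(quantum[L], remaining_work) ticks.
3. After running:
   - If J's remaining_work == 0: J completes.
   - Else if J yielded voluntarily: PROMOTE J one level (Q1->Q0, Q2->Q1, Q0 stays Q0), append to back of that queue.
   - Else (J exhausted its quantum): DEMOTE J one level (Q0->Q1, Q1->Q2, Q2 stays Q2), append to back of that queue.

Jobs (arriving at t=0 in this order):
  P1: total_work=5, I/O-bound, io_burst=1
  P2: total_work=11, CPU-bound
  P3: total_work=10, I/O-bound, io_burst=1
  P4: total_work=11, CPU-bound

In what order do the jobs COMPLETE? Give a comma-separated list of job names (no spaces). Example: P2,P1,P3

Answer: P1,P3,P2,P4

Derivation:
t=0-1: P1@Q0 runs 1, rem=4, I/O yield, promote→Q0. Q0=[P2,P3,P4,P1] Q1=[] Q2=[]
t=1-3: P2@Q0 runs 2, rem=9, quantum used, demote→Q1. Q0=[P3,P4,P1] Q1=[P2] Q2=[]
t=3-4: P3@Q0 runs 1, rem=9, I/O yield, promote→Q0. Q0=[P4,P1,P3] Q1=[P2] Q2=[]
t=4-6: P4@Q0 runs 2, rem=9, quantum used, demote→Q1. Q0=[P1,P3] Q1=[P2,P4] Q2=[]
t=6-7: P1@Q0 runs 1, rem=3, I/O yield, promote→Q0. Q0=[P3,P1] Q1=[P2,P4] Q2=[]
t=7-8: P3@Q0 runs 1, rem=8, I/O yield, promote→Q0. Q0=[P1,P3] Q1=[P2,P4] Q2=[]
t=8-9: P1@Q0 runs 1, rem=2, I/O yield, promote→Q0. Q0=[P3,P1] Q1=[P2,P4] Q2=[]
t=9-10: P3@Q0 runs 1, rem=7, I/O yield, promote→Q0. Q0=[P1,P3] Q1=[P2,P4] Q2=[]
t=10-11: P1@Q0 runs 1, rem=1, I/O yield, promote→Q0. Q0=[P3,P1] Q1=[P2,P4] Q2=[]
t=11-12: P3@Q0 runs 1, rem=6, I/O yield, promote→Q0. Q0=[P1,P3] Q1=[P2,P4] Q2=[]
t=12-13: P1@Q0 runs 1, rem=0, completes. Q0=[P3] Q1=[P2,P4] Q2=[]
t=13-14: P3@Q0 runs 1, rem=5, I/O yield, promote→Q0. Q0=[P3] Q1=[P2,P4] Q2=[]
t=14-15: P3@Q0 runs 1, rem=4, I/O yield, promote→Q0. Q0=[P3] Q1=[P2,P4] Q2=[]
t=15-16: P3@Q0 runs 1, rem=3, I/O yield, promote→Q0. Q0=[P3] Q1=[P2,P4] Q2=[]
t=16-17: P3@Q0 runs 1, rem=2, I/O yield, promote→Q0. Q0=[P3] Q1=[P2,P4] Q2=[]
t=17-18: P3@Q0 runs 1, rem=1, I/O yield, promote→Q0. Q0=[P3] Q1=[P2,P4] Q2=[]
t=18-19: P3@Q0 runs 1, rem=0, completes. Q0=[] Q1=[P2,P4] Q2=[]
t=19-25: P2@Q1 runs 6, rem=3, quantum used, demote→Q2. Q0=[] Q1=[P4] Q2=[P2]
t=25-31: P4@Q1 runs 6, rem=3, quantum used, demote→Q2. Q0=[] Q1=[] Q2=[P2,P4]
t=31-34: P2@Q2 runs 3, rem=0, completes. Q0=[] Q1=[] Q2=[P4]
t=34-37: P4@Q2 runs 3, rem=0, completes. Q0=[] Q1=[] Q2=[]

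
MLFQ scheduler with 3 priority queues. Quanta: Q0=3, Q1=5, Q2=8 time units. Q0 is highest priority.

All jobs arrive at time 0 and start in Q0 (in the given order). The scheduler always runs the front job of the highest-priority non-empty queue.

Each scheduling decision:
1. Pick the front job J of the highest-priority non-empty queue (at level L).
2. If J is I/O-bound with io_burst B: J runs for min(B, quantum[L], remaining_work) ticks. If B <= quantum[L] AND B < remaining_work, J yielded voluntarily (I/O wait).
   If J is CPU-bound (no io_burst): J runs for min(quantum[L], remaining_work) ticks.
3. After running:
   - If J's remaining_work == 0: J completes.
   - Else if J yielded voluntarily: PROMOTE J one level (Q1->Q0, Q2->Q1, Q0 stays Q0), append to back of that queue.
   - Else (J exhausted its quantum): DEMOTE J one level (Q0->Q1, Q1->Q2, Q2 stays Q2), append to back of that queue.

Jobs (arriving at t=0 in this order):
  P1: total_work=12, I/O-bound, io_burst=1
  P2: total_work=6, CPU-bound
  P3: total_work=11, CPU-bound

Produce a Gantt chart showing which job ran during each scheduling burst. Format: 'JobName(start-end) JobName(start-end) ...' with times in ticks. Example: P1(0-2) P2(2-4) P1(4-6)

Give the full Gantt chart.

t=0-1: P1@Q0 runs 1, rem=11, I/O yield, promote→Q0. Q0=[P2,P3,P1] Q1=[] Q2=[]
t=1-4: P2@Q0 runs 3, rem=3, quantum used, demote→Q1. Q0=[P3,P1] Q1=[P2] Q2=[]
t=4-7: P3@Q0 runs 3, rem=8, quantum used, demote→Q1. Q0=[P1] Q1=[P2,P3] Q2=[]
t=7-8: P1@Q0 runs 1, rem=10, I/O yield, promote→Q0. Q0=[P1] Q1=[P2,P3] Q2=[]
t=8-9: P1@Q0 runs 1, rem=9, I/O yield, promote→Q0. Q0=[P1] Q1=[P2,P3] Q2=[]
t=9-10: P1@Q0 runs 1, rem=8, I/O yield, promote→Q0. Q0=[P1] Q1=[P2,P3] Q2=[]
t=10-11: P1@Q0 runs 1, rem=7, I/O yield, promote→Q0. Q0=[P1] Q1=[P2,P3] Q2=[]
t=11-12: P1@Q0 runs 1, rem=6, I/O yield, promote→Q0. Q0=[P1] Q1=[P2,P3] Q2=[]
t=12-13: P1@Q0 runs 1, rem=5, I/O yield, promote→Q0. Q0=[P1] Q1=[P2,P3] Q2=[]
t=13-14: P1@Q0 runs 1, rem=4, I/O yield, promote→Q0. Q0=[P1] Q1=[P2,P3] Q2=[]
t=14-15: P1@Q0 runs 1, rem=3, I/O yield, promote→Q0. Q0=[P1] Q1=[P2,P3] Q2=[]
t=15-16: P1@Q0 runs 1, rem=2, I/O yield, promote→Q0. Q0=[P1] Q1=[P2,P3] Q2=[]
t=16-17: P1@Q0 runs 1, rem=1, I/O yield, promote→Q0. Q0=[P1] Q1=[P2,P3] Q2=[]
t=17-18: P1@Q0 runs 1, rem=0, completes. Q0=[] Q1=[P2,P3] Q2=[]
t=18-21: P2@Q1 runs 3, rem=0, completes. Q0=[] Q1=[P3] Q2=[]
t=21-26: P3@Q1 runs 5, rem=3, quantum used, demote→Q2. Q0=[] Q1=[] Q2=[P3]
t=26-29: P3@Q2 runs 3, rem=0, completes. Q0=[] Q1=[] Q2=[]

Answer: P1(0-1) P2(1-4) P3(4-7) P1(7-8) P1(8-9) P1(9-10) P1(10-11) P1(11-12) P1(12-13) P1(13-14) P1(14-15) P1(15-16) P1(16-17) P1(17-18) P2(18-21) P3(21-26) P3(26-29)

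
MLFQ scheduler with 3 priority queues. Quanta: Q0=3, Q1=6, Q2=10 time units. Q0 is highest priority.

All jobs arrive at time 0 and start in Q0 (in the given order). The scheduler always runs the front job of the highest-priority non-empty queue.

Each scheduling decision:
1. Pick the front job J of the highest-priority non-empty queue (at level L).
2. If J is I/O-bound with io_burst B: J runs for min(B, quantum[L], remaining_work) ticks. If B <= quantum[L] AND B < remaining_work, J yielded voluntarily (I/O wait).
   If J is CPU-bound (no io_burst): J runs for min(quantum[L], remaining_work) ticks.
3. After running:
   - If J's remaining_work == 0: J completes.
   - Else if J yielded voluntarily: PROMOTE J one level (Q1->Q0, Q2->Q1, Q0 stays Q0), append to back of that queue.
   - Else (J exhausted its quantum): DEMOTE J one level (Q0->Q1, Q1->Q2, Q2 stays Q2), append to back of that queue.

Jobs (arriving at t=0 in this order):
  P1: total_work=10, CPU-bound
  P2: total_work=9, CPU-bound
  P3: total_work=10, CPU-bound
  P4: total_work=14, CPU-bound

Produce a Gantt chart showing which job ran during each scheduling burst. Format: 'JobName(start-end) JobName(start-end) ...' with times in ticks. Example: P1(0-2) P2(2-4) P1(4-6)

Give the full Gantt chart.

Answer: P1(0-3) P2(3-6) P3(6-9) P4(9-12) P1(12-18) P2(18-24) P3(24-30) P4(30-36) P1(36-37) P3(37-38) P4(38-43)

Derivation:
t=0-3: P1@Q0 runs 3, rem=7, quantum used, demote→Q1. Q0=[P2,P3,P4] Q1=[P1] Q2=[]
t=3-6: P2@Q0 runs 3, rem=6, quantum used, demote→Q1. Q0=[P3,P4] Q1=[P1,P2] Q2=[]
t=6-9: P3@Q0 runs 3, rem=7, quantum used, demote→Q1. Q0=[P4] Q1=[P1,P2,P3] Q2=[]
t=9-12: P4@Q0 runs 3, rem=11, quantum used, demote→Q1. Q0=[] Q1=[P1,P2,P3,P4] Q2=[]
t=12-18: P1@Q1 runs 6, rem=1, quantum used, demote→Q2. Q0=[] Q1=[P2,P3,P4] Q2=[P1]
t=18-24: P2@Q1 runs 6, rem=0, completes. Q0=[] Q1=[P3,P4] Q2=[P1]
t=24-30: P3@Q1 runs 6, rem=1, quantum used, demote→Q2. Q0=[] Q1=[P4] Q2=[P1,P3]
t=30-36: P4@Q1 runs 6, rem=5, quantum used, demote→Q2. Q0=[] Q1=[] Q2=[P1,P3,P4]
t=36-37: P1@Q2 runs 1, rem=0, completes. Q0=[] Q1=[] Q2=[P3,P4]
t=37-38: P3@Q2 runs 1, rem=0, completes. Q0=[] Q1=[] Q2=[P4]
t=38-43: P4@Q2 runs 5, rem=0, completes. Q0=[] Q1=[] Q2=[]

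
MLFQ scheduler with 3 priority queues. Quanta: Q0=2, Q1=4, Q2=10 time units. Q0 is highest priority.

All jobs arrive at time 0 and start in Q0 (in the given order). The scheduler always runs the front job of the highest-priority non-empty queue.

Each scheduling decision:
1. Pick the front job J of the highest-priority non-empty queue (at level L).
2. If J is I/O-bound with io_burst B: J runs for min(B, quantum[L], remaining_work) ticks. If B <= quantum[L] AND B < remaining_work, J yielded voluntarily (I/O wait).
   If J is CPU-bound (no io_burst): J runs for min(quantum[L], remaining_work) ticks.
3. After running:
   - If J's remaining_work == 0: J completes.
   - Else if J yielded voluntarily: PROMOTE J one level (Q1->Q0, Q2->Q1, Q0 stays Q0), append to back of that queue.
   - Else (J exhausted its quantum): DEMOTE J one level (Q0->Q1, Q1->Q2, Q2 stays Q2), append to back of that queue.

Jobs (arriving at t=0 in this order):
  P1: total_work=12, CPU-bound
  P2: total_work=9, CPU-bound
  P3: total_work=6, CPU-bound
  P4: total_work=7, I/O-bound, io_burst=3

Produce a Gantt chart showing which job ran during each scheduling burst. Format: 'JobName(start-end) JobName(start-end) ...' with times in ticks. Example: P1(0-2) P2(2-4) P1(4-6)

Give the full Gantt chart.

t=0-2: P1@Q0 runs 2, rem=10, quantum used, demote→Q1. Q0=[P2,P3,P4] Q1=[P1] Q2=[]
t=2-4: P2@Q0 runs 2, rem=7, quantum used, demote→Q1. Q0=[P3,P4] Q1=[P1,P2] Q2=[]
t=4-6: P3@Q0 runs 2, rem=4, quantum used, demote→Q1. Q0=[P4] Q1=[P1,P2,P3] Q2=[]
t=6-8: P4@Q0 runs 2, rem=5, quantum used, demote→Q1. Q0=[] Q1=[P1,P2,P3,P4] Q2=[]
t=8-12: P1@Q1 runs 4, rem=6, quantum used, demote→Q2. Q0=[] Q1=[P2,P3,P4] Q2=[P1]
t=12-16: P2@Q1 runs 4, rem=3, quantum used, demote→Q2. Q0=[] Q1=[P3,P4] Q2=[P1,P2]
t=16-20: P3@Q1 runs 4, rem=0, completes. Q0=[] Q1=[P4] Q2=[P1,P2]
t=20-23: P4@Q1 runs 3, rem=2, I/O yield, promote→Q0. Q0=[P4] Q1=[] Q2=[P1,P2]
t=23-25: P4@Q0 runs 2, rem=0, completes. Q0=[] Q1=[] Q2=[P1,P2]
t=25-31: P1@Q2 runs 6, rem=0, completes. Q0=[] Q1=[] Q2=[P2]
t=31-34: P2@Q2 runs 3, rem=0, completes. Q0=[] Q1=[] Q2=[]

Answer: P1(0-2) P2(2-4) P3(4-6) P4(6-8) P1(8-12) P2(12-16) P3(16-20) P4(20-23) P4(23-25) P1(25-31) P2(31-34)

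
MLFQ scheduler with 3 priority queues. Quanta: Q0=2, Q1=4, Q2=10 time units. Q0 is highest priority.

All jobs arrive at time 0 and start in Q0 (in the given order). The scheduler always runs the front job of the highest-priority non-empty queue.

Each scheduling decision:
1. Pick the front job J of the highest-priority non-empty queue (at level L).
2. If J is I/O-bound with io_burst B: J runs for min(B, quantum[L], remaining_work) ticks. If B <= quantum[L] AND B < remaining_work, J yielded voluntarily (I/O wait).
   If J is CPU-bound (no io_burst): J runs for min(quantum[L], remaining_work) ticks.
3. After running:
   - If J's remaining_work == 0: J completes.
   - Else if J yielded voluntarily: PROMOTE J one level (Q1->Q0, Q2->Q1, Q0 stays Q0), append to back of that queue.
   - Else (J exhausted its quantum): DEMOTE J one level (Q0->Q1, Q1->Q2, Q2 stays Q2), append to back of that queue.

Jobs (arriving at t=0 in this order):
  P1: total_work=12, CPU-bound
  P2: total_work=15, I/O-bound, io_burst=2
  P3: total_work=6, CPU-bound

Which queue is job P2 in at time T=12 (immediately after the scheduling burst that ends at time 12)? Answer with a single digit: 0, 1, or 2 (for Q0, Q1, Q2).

Answer: 0

Derivation:
t=0-2: P1@Q0 runs 2, rem=10, quantum used, demote→Q1. Q0=[P2,P3] Q1=[P1] Q2=[]
t=2-4: P2@Q0 runs 2, rem=13, I/O yield, promote→Q0. Q0=[P3,P2] Q1=[P1] Q2=[]
t=4-6: P3@Q0 runs 2, rem=4, quantum used, demote→Q1. Q0=[P2] Q1=[P1,P3] Q2=[]
t=6-8: P2@Q0 runs 2, rem=11, I/O yield, promote→Q0. Q0=[P2] Q1=[P1,P3] Q2=[]
t=8-10: P2@Q0 runs 2, rem=9, I/O yield, promote→Q0. Q0=[P2] Q1=[P1,P3] Q2=[]
t=10-12: P2@Q0 runs 2, rem=7, I/O yield, promote→Q0. Q0=[P2] Q1=[P1,P3] Q2=[]
t=12-14: P2@Q0 runs 2, rem=5, I/O yield, promote→Q0. Q0=[P2] Q1=[P1,P3] Q2=[]
t=14-16: P2@Q0 runs 2, rem=3, I/O yield, promote→Q0. Q0=[P2] Q1=[P1,P3] Q2=[]
t=16-18: P2@Q0 runs 2, rem=1, I/O yield, promote→Q0. Q0=[P2] Q1=[P1,P3] Q2=[]
t=18-19: P2@Q0 runs 1, rem=0, completes. Q0=[] Q1=[P1,P3] Q2=[]
t=19-23: P1@Q1 runs 4, rem=6, quantum used, demote→Q2. Q0=[] Q1=[P3] Q2=[P1]
t=23-27: P3@Q1 runs 4, rem=0, completes. Q0=[] Q1=[] Q2=[P1]
t=27-33: P1@Q2 runs 6, rem=0, completes. Q0=[] Q1=[] Q2=[]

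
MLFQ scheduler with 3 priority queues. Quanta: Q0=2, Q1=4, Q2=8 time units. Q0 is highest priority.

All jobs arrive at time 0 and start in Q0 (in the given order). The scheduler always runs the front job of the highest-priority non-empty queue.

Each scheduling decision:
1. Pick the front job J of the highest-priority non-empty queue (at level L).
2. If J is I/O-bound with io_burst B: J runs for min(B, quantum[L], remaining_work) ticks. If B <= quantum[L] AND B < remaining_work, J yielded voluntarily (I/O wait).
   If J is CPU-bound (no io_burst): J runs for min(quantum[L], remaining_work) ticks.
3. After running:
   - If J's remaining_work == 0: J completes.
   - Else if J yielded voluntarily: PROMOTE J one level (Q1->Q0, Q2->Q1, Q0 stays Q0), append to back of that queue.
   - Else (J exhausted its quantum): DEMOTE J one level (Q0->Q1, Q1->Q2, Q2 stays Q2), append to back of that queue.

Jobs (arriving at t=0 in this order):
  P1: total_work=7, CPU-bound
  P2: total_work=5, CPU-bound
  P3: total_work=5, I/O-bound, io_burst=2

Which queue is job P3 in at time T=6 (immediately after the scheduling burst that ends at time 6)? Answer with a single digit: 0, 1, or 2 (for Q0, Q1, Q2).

Answer: 0

Derivation:
t=0-2: P1@Q0 runs 2, rem=5, quantum used, demote→Q1. Q0=[P2,P3] Q1=[P1] Q2=[]
t=2-4: P2@Q0 runs 2, rem=3, quantum used, demote→Q1. Q0=[P3] Q1=[P1,P2] Q2=[]
t=4-6: P3@Q0 runs 2, rem=3, I/O yield, promote→Q0. Q0=[P3] Q1=[P1,P2] Q2=[]
t=6-8: P3@Q0 runs 2, rem=1, I/O yield, promote→Q0. Q0=[P3] Q1=[P1,P2] Q2=[]
t=8-9: P3@Q0 runs 1, rem=0, completes. Q0=[] Q1=[P1,P2] Q2=[]
t=9-13: P1@Q1 runs 4, rem=1, quantum used, demote→Q2. Q0=[] Q1=[P2] Q2=[P1]
t=13-16: P2@Q1 runs 3, rem=0, completes. Q0=[] Q1=[] Q2=[P1]
t=16-17: P1@Q2 runs 1, rem=0, completes. Q0=[] Q1=[] Q2=[]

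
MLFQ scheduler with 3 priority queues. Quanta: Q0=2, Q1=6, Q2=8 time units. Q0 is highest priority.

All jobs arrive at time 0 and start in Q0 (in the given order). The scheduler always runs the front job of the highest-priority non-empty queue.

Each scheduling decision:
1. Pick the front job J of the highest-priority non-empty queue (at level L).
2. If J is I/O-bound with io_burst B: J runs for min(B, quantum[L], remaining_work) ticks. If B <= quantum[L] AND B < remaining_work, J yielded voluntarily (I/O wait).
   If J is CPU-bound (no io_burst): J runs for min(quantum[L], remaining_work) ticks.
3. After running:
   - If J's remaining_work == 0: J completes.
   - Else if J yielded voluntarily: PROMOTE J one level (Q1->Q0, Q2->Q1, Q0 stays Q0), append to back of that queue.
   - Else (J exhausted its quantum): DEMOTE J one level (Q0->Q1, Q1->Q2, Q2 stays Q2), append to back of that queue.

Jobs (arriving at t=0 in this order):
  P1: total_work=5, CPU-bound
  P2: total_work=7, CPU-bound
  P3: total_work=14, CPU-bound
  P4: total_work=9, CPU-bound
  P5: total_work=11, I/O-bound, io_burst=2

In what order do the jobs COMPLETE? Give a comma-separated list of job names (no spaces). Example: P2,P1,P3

Answer: P5,P1,P2,P3,P4

Derivation:
t=0-2: P1@Q0 runs 2, rem=3, quantum used, demote→Q1. Q0=[P2,P3,P4,P5] Q1=[P1] Q2=[]
t=2-4: P2@Q0 runs 2, rem=5, quantum used, demote→Q1. Q0=[P3,P4,P5] Q1=[P1,P2] Q2=[]
t=4-6: P3@Q0 runs 2, rem=12, quantum used, demote→Q1. Q0=[P4,P5] Q1=[P1,P2,P3] Q2=[]
t=6-8: P4@Q0 runs 2, rem=7, quantum used, demote→Q1. Q0=[P5] Q1=[P1,P2,P3,P4] Q2=[]
t=8-10: P5@Q0 runs 2, rem=9, I/O yield, promote→Q0. Q0=[P5] Q1=[P1,P2,P3,P4] Q2=[]
t=10-12: P5@Q0 runs 2, rem=7, I/O yield, promote→Q0. Q0=[P5] Q1=[P1,P2,P3,P4] Q2=[]
t=12-14: P5@Q0 runs 2, rem=5, I/O yield, promote→Q0. Q0=[P5] Q1=[P1,P2,P3,P4] Q2=[]
t=14-16: P5@Q0 runs 2, rem=3, I/O yield, promote→Q0. Q0=[P5] Q1=[P1,P2,P3,P4] Q2=[]
t=16-18: P5@Q0 runs 2, rem=1, I/O yield, promote→Q0. Q0=[P5] Q1=[P1,P2,P3,P4] Q2=[]
t=18-19: P5@Q0 runs 1, rem=0, completes. Q0=[] Q1=[P1,P2,P3,P4] Q2=[]
t=19-22: P1@Q1 runs 3, rem=0, completes. Q0=[] Q1=[P2,P3,P4] Q2=[]
t=22-27: P2@Q1 runs 5, rem=0, completes. Q0=[] Q1=[P3,P4] Q2=[]
t=27-33: P3@Q1 runs 6, rem=6, quantum used, demote→Q2. Q0=[] Q1=[P4] Q2=[P3]
t=33-39: P4@Q1 runs 6, rem=1, quantum used, demote→Q2. Q0=[] Q1=[] Q2=[P3,P4]
t=39-45: P3@Q2 runs 6, rem=0, completes. Q0=[] Q1=[] Q2=[P4]
t=45-46: P4@Q2 runs 1, rem=0, completes. Q0=[] Q1=[] Q2=[]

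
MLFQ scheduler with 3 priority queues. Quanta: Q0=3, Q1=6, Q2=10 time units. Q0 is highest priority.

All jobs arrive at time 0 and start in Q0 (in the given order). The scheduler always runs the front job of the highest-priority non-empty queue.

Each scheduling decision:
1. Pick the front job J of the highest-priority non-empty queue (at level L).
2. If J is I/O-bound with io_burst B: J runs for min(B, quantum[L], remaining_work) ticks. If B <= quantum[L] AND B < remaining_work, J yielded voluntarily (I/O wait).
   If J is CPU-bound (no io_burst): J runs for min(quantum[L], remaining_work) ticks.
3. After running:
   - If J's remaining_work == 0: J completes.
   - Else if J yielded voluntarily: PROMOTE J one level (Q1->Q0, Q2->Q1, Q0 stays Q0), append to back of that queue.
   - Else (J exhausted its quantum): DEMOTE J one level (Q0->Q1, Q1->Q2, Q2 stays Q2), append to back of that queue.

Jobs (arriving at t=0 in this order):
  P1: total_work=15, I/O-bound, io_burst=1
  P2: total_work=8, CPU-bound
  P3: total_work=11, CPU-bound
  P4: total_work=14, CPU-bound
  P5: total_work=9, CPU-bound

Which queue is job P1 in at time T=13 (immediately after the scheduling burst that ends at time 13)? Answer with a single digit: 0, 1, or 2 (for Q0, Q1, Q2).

t=0-1: P1@Q0 runs 1, rem=14, I/O yield, promote→Q0. Q0=[P2,P3,P4,P5,P1] Q1=[] Q2=[]
t=1-4: P2@Q0 runs 3, rem=5, quantum used, demote→Q1. Q0=[P3,P4,P5,P1] Q1=[P2] Q2=[]
t=4-7: P3@Q0 runs 3, rem=8, quantum used, demote→Q1. Q0=[P4,P5,P1] Q1=[P2,P3] Q2=[]
t=7-10: P4@Q0 runs 3, rem=11, quantum used, demote→Q1. Q0=[P5,P1] Q1=[P2,P3,P4] Q2=[]
t=10-13: P5@Q0 runs 3, rem=6, quantum used, demote→Q1. Q0=[P1] Q1=[P2,P3,P4,P5] Q2=[]
t=13-14: P1@Q0 runs 1, rem=13, I/O yield, promote→Q0. Q0=[P1] Q1=[P2,P3,P4,P5] Q2=[]
t=14-15: P1@Q0 runs 1, rem=12, I/O yield, promote→Q0. Q0=[P1] Q1=[P2,P3,P4,P5] Q2=[]
t=15-16: P1@Q0 runs 1, rem=11, I/O yield, promote→Q0. Q0=[P1] Q1=[P2,P3,P4,P5] Q2=[]
t=16-17: P1@Q0 runs 1, rem=10, I/O yield, promote→Q0. Q0=[P1] Q1=[P2,P3,P4,P5] Q2=[]
t=17-18: P1@Q0 runs 1, rem=9, I/O yield, promote→Q0. Q0=[P1] Q1=[P2,P3,P4,P5] Q2=[]
t=18-19: P1@Q0 runs 1, rem=8, I/O yield, promote→Q0. Q0=[P1] Q1=[P2,P3,P4,P5] Q2=[]
t=19-20: P1@Q0 runs 1, rem=7, I/O yield, promote→Q0. Q0=[P1] Q1=[P2,P3,P4,P5] Q2=[]
t=20-21: P1@Q0 runs 1, rem=6, I/O yield, promote→Q0. Q0=[P1] Q1=[P2,P3,P4,P5] Q2=[]
t=21-22: P1@Q0 runs 1, rem=5, I/O yield, promote→Q0. Q0=[P1] Q1=[P2,P3,P4,P5] Q2=[]
t=22-23: P1@Q0 runs 1, rem=4, I/O yield, promote→Q0. Q0=[P1] Q1=[P2,P3,P4,P5] Q2=[]
t=23-24: P1@Q0 runs 1, rem=3, I/O yield, promote→Q0. Q0=[P1] Q1=[P2,P3,P4,P5] Q2=[]
t=24-25: P1@Q0 runs 1, rem=2, I/O yield, promote→Q0. Q0=[P1] Q1=[P2,P3,P4,P5] Q2=[]
t=25-26: P1@Q0 runs 1, rem=1, I/O yield, promote→Q0. Q0=[P1] Q1=[P2,P3,P4,P5] Q2=[]
t=26-27: P1@Q0 runs 1, rem=0, completes. Q0=[] Q1=[P2,P3,P4,P5] Q2=[]
t=27-32: P2@Q1 runs 5, rem=0, completes. Q0=[] Q1=[P3,P4,P5] Q2=[]
t=32-38: P3@Q1 runs 6, rem=2, quantum used, demote→Q2. Q0=[] Q1=[P4,P5] Q2=[P3]
t=38-44: P4@Q1 runs 6, rem=5, quantum used, demote→Q2. Q0=[] Q1=[P5] Q2=[P3,P4]
t=44-50: P5@Q1 runs 6, rem=0, completes. Q0=[] Q1=[] Q2=[P3,P4]
t=50-52: P3@Q2 runs 2, rem=0, completes. Q0=[] Q1=[] Q2=[P4]
t=52-57: P4@Q2 runs 5, rem=0, completes. Q0=[] Q1=[] Q2=[]

Answer: 0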